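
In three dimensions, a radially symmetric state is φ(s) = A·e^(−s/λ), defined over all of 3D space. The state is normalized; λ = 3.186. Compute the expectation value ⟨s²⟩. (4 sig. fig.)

⟨s^2⟩ ≈ 30.45

By definition ⟨s²⟩ = ∫ s^2 |φ(s)|² 4πs² ds.
Using ∫₀^∞ sⁿ e^(−αs) ds = n!/αⁿ⁺¹, evaluating both integrals, ⟨s²⟩ = 3·λ^2.
Putting λ = 3.186 gives 30.452.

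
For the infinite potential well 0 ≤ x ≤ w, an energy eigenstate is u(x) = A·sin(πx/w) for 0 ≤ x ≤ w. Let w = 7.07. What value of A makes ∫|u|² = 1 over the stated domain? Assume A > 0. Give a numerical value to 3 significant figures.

A ≈ 0.532

We need A² ∫|f|² dx = 1, taking the integral from 0 to w.
Carrying out the integral gives A² · w/2.
So A² = (w/2)^(−1).
Substituting w = 7.07 gives A² = 0.2829, so A = 0.5319.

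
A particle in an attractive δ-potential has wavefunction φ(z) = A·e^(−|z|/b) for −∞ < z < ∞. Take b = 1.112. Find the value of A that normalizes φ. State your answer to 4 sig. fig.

A ≈ 0.9483

We need A² ∫|f|² dz = 1, taking the integral from −∞ to ∞.
With ∫₀^∞ z^0 e^(−αz) dz = 0!/α^1, the integral (without the A² prefactor) comes out to b.
Hence A² = 1/[b].
With b = 1.112: A² = 0.89928 and A = 0.94830.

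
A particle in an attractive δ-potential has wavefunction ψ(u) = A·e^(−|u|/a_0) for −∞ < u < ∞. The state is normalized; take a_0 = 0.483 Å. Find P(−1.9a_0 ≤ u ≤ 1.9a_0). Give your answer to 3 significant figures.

P ≈ 0.978

The probability is P = ∫ |ψ|² du over [−1.9a_0, 1.9a_0].
With A² fixed by ∫|ψ|² = 1, i.e. A² = (a_0)^(−1), substitute and integrate.
Both integrals are even about u = 0, so only the u ≥ 0 halves are needed (the factors of 2 cancel). Substituting t = u/a_0, A² and the length scale cancel in the ratio: P = ∫_{0}^{1.9} e^(-2·t) dt / ∫_{0}^{∞} e^(-2·t) dt.
With ∫ e^(-2·t) dt = -e^(-2·t)/2 + C, the region integral is 1/2 - e^(-19/5)/2 and the full one is 1/2.
The result is P = 0.9776.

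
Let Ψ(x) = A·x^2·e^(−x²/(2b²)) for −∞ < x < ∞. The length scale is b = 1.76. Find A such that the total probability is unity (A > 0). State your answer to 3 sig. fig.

We need A² ∫|f|² dx = 1, taking the integral from −∞ to ∞.
Differentiating ∫e^(−αx²) dx = √(π/α) under α to get the higher moments, ∫|Ψ|² dx = A²·(3·√(π)·b^5/4).
So A² = (3·√(π)·b^5/4)^(−1).
Plugging in b = 1.76 yields A = 0.2111.

A ≈ 0.211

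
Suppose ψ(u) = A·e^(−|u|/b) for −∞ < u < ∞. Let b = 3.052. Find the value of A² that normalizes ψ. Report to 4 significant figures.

The normalization condition is ∫|ψ|² du = 1 from −∞ to ∞.
With ∫₀^∞ u^0 e^(−αu) du = 0!/α^1, with ψ = A·e^(−|u|/b), the integral evaluates to A²·[b].
Setting this equal to 1 gives A² = 1/(b).
Plugging in b = 3.052 yields A = 0.57241.

A^2 ≈ 0.3277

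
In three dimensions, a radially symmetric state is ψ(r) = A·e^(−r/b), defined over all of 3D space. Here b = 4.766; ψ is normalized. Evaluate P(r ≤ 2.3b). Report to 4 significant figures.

Integrate the radial probability density 4πr²|ψ|² over r ≤ 2.3b.
Normalization gives A² = 1/(π·b^3).
Substituting u = r/b, A², 4π and the length scale all cancel in the ratio: P = ∫_{0}^{2.3} u^2·e^(-2·u) du / ∫_{0}^{∞} u^2·e^(-2·u) du.
An antiderivative of u^2·e^(-2·u) is -(2·u^2 + 2·u + 1)·e^(-2·u)/4; evaluating from 0 to 2.3 gives 1/4 - 809·e^(-23/5)/200, while the full integral is 1/4.
Taking the ratio yields P = 0.83736.

P ≈ 0.8374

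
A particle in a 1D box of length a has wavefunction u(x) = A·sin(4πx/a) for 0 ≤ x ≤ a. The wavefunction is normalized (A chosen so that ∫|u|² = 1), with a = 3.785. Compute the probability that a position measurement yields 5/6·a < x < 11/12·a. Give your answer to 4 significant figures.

P ≈ 0.1522

P = ∫_{5/6·a}^{11/12·a} |u(x)|² dx.
Since A² = 1/(a/2), this is the region integral divided by the full normalization integral.
Let t = x/a; then A² and the length scale cancel, so P = ∫_{5/6}^{11/12} sin(4·π·t)^2 dt ÷ ∫_{0}^{1} sin(4·π·t)^2 dt.
Using ∫ sin(4·π·t)^2 dt = t/2 - sin(4·π·t)·cos(4·π·t)/(8·π), the numerator is √(3)/(16·π) + 1/24 and the denominator is 1/2.
This works out to P = (√(3)/8 + π/12)/π.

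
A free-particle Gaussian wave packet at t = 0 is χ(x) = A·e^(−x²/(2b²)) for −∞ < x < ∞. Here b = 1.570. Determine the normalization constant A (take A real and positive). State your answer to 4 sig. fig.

A ≈ 0.5995

The normalization condition is ∫|χ|² dx = 1 from −∞ to ∞.
Carrying out the integral gives A² · √(π)·b.
With b = 1.570: A² = 0.35936 and A = 0.59946.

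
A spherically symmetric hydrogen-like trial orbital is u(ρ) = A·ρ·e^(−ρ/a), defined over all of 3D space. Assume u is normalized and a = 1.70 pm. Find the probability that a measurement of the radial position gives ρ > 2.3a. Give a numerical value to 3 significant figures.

P = ∫ |u|² 4πρ² dρ over ρ > 2.3a.
A² is fixed by ∫₀^∞ 4πρ²|u|² dρ = 1, i.e. A² = (3·π·a^5)^(−1).
In terms of t = ρ/a (A², 4π and the length scale all cancel between numerator and denominator), P = [∫_{2.3}^{∞} t^4·e^(-2·t) dt] / [∫_{0}^{∞} t^4·e^(-2·t) dt].
With ∫ t^4·e^(-2·t) dt = -(t^4/2 + t^3 + 3·t^2/2 + 3·t/2 + 3/4)·e^(-2·t) + C, the region integral is ≈ 0.38493 and the full one is 3/4.
This evaluates to P = 0.5132.

P ≈ 0.513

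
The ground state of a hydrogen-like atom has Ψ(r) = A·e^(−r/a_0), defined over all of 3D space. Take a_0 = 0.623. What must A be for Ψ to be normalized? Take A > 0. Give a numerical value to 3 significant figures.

A ≈ 1.15

Require ∫ |Ψ|² 4πr² dr = 1 over the whole domain.
In 3D with spherical symmetry the volume element is 4πr² dr.
With ∫₀^∞ r^2 e^(−αr) dr = 2!/α^3, ∫|Ψ|² 4πr² dr = A²·(π·a_0^3).
Substituting a_0 = 0.623 gives A² = 1.316, so A = 1.147.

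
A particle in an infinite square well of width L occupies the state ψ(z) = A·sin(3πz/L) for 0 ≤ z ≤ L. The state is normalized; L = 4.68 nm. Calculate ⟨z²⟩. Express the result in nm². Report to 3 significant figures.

The expectation value is the |ψ|²-weighted average of z^2: ∫ z^2|ψ|² dz.
With ∫₀^L sin²(nπz/L) dz = L/2, the ratio of the moment integral to the normalization integral gives ⟨z²⟩ = -L^2/(18·π^2) + L^2/3.
Putting L = 4.68 gives 7.178.

⟨z^2⟩ ≈ 7.18 nm^2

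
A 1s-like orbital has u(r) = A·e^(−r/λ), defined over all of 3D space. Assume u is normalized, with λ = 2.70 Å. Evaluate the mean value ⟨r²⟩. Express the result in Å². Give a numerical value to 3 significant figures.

⟨r^2⟩ ≈ 21.9 Å^2

The expectation value is the |u|²-weighted average of r^2: ∫ r^2|u|² 4πr² dr.
Using ∫₀^∞ rⁿ e^(−αr) dr = n!/αⁿ⁺¹, since the A² factors cancel between numerator and denominator, ⟨r²⟩ = 3·λ^2.
With λ = 2.70, ⟨r^2⟩ = 21.87.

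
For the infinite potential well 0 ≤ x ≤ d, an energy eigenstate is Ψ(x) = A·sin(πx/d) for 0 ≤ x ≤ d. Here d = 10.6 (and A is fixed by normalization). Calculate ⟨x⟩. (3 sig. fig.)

⟨x⟩ ≈ 5.30

By definition ⟨x⟩ = ∫ x |Ψ(x)|² dx.
Since the A² factors cancel between numerator and denominator, ⟨x⟩ = d/2.
Putting d = 10.6 gives 5.300.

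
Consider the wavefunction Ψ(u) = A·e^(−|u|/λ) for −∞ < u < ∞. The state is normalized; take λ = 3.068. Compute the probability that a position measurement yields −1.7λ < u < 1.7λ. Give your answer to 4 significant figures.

|Ψ|² is the probability density, so P = ∫_{−1.7λ}^{1.7λ} |Ψ|² du.
With A² fixed by ∫|Ψ|² = 1, i.e. A² = (λ)^(−1), substitute and integrate.
Both integrals are even about u = 0, so only the u ≥ 0 halves are needed (the factors of 2 cancel). Let t = u/λ; then A² and the length scale cancel, so P = ∫_{0}^{1.7} e^(-2·t) dt ÷ ∫_{0}^{∞} e^(-2·t) dt.
An antiderivative of e^(-2·t) is -e^(-2·t)/2; evaluating from 0 to 1.7 gives 1/2 - e^(-17/5)/2, while the full integral is 1/2.
Taking the ratio, P = 0.96663.

P ≈ 0.9666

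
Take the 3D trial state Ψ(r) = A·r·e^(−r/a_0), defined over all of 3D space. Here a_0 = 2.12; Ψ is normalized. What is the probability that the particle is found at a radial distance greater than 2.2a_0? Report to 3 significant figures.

P = ∫ |Ψ|² 4πr² dr over r > 2.2a_0.
A² is fixed by ∫₀^∞ 4πr²|Ψ|² dr = 1, i.e. A² = (3·π·a_0^5)^(−1).
Let u = r/a_0; then A², 4π and the length scale all cancel, so P = ∫_{2.2}^{∞} u^4·e^(-2·u) du ÷ ∫_{0}^{∞} u^4·e^(-2·u) du.
With ∫ u^4·e^(-2·u) du = -(u^4/2 + u^3 + 3·u^2/2 + 3·u/2 + 3/4)·e^(-2·u) + C, the region integral is ≈ 0.41339 and the full one is 3/4.
Taking the ratio yields P = 0.5512.

P ≈ 0.551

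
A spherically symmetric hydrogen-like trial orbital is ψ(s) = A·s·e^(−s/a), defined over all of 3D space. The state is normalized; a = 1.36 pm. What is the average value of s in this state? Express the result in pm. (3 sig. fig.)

⟨s⟩ ≈ 3.40 pm

The expectation value is the |ψ|²-weighted average of s: ∫ s|ψ|² 4πs² ds.
With ∫₀^∞ s^5 e^(−αs) ds = 5!/α^6, since the A² factors cancel between numerator and denominator, ⟨s⟩ = 5·a/2.
Putting a = 1.36 gives 3.400.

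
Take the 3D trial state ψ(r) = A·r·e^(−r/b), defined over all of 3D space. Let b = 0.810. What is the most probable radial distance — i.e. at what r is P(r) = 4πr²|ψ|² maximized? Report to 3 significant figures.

r ≈ 1.62

Differentiate P(r) = 4πr²|ψ|² with respect to r and set to zero.
This gives r = 2·b.
With b = 0.810, the most probable radial distance is 1.620.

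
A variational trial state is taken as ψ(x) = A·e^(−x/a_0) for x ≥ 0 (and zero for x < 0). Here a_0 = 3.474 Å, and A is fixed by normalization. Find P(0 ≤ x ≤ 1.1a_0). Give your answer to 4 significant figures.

P ≈ 0.8892

The probability is P = ∫ |ψ|² dx over [0, 1.1a_0].
Since A² = 1/(a_0/2), this is the region integral divided by the full normalization integral.
Substituting u = x/a_0, A² and the length scale cancel in the ratio: P = ∫_{0}^{1.1} e^(-2·u) du / ∫_{0}^{∞} e^(-2·u) du.
With ∫ e^(-2·u) du = -e^(-2·u)/2 + C, the region integral is 1/2 - e^(-11/5)/2 and the full one is 1/2.
This works out to P = 0.88920.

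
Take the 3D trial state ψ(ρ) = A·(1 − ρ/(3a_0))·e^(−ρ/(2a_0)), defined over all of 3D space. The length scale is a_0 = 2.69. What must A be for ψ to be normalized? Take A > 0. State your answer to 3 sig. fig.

The normalization condition is ∫|ψ|² 4πρ² dρ = 1 from 0 to ∞.
With ψ = A·(1 − ρ/(3a_0))·e^(−ρ/(2a_0)), the integral evaluates to A²·[8·π·a_0^3/3].
Setting this equal to 1 gives A² = 1/(8·π·a_0^3/3).
Substituting a_0 = 2.69 gives A² = 0.006132, so A = 0.07831.

A ≈ 0.0783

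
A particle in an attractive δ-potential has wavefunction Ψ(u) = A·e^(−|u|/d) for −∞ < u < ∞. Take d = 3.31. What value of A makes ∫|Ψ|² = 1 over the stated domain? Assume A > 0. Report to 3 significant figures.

A ≈ 0.550

We need A² ∫|f|² du = 1, taking the integral from −∞ to ∞.
The integral (without the A² prefactor) comes out to d.
Hence A² = 1/[d].
Plugging in d = 3.31 yields A = 0.5496.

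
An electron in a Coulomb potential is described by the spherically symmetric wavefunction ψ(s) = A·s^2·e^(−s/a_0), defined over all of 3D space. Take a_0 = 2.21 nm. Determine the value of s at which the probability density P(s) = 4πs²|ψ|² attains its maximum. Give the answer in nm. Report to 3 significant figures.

The maximum of P(s) = 4πs²|ψ|² occurs where its derivative vanishes.
This gives s = 3·a_0.
With a_0 = 2.21, the most probable radial distance is 6.630 nm.

s ≈ 6.63 nm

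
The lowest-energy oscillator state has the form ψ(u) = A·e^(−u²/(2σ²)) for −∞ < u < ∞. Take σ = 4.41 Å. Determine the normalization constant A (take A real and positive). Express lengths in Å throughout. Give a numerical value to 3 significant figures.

The normalization condition is ∫|ψ|² du = 1 from −∞ to ∞.
∫|ψ|² du = A²·(√(π)·σ).
Substituting σ = 4.41 gives A² = 0.1279, so A = 0.3577.

A ≈ 0.358 Å^(-1/2)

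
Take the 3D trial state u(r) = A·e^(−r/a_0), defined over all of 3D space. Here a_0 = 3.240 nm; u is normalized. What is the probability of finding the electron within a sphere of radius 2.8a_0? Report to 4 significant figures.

P = ∫ |u|² 4πr² dr over r ≤ 2.8a_0.
A² is fixed by ∫₀^∞ 4πr²|u|² dr = 1, i.e. A² = (π·a_0^3)^(−1).
Substituting t = r/a_0, A², 4π and the length scale all cancel in the ratio: P = ∫_{0}^{2.8} t^2·e^(-2·t) dt / ∫_{0}^{∞} t^2·e^(-2·t) dt.
An antiderivative of t^2·e^(-2·t) is -(2·t^2 + 2·t + 1)·e^(-2·t)/4; evaluating from 0 to 2.8 gives 1/4 - 557·e^(-28/5)/100, while the full integral is 1/4.
The region integral divided by the full integral gives P = 0.91761.

P ≈ 0.9176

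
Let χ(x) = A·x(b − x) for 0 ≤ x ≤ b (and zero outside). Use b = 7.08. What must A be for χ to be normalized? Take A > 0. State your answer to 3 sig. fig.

Require ∫ |χ|² dx = 1 over the whole domain.
The integral (without the A² prefactor) comes out to b^5/30.
Plugging in b = 7.08 yields A = 0.04107.

A ≈ 0.0411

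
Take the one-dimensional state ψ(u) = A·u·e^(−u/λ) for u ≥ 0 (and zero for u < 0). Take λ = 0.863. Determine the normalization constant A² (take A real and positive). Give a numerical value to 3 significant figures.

A^2 ≈ 6.22

Require ∫ |ψ|² du = 1 over the whole domain.
Carrying out the integral gives A² · λ^3/4.
Substituting λ = 0.863 gives A² = 6.223, so A = 2.495.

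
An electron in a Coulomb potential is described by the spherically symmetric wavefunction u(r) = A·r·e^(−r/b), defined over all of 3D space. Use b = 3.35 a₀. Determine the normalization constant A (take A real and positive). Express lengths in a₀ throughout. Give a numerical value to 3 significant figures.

Require ∫ |u|² 4πr² dr = 1 over the whole domain.
The integral (without the A² prefactor) comes out to 3·π·b^5.
Setting this equal to 1 gives A² = 1/(3·π·b^5).
Substituting b = 3.35 gives A² = 0.0002515, so A = 0.01586.

A ≈ 0.0159 a₀^(-5/2)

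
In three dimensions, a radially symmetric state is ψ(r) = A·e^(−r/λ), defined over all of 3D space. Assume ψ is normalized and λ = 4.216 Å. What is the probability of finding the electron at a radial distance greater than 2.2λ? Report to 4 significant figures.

P ≈ 0.1851

P = ∫ |ψ|² 4πr² dr over r > 2.2λ.
The full normalization integral is A²·[π·λ^3] = 1, fixing A².
Let u = r/λ; then A², 4π and the length scale all cancel, so P = ∫_{2.2}^{∞} u^2·e^(-2·u) du ÷ ∫_{0}^{∞} u^2·e^(-2·u) du.
With ∫ u^2·e^(-2·u) du = -(2·u^2 + 2·u + 1)·e^(-2·u)/4 + C, the region integral is 377·e^(-22/5)/100 and the full one is 1/4.
The region integral divided by the full integral gives P = 0.18514.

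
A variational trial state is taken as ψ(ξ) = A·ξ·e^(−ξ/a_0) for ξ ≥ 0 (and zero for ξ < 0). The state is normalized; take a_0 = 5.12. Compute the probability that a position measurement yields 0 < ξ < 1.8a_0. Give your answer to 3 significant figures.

P ≈ 0.697

The probability is P = ∫ |ψ|² dξ over [0, 1.8a_0].
With A² fixed by ∫|ψ|² = 1, i.e. A² = (a_0^3/4)^(−1), substitute and integrate.
Substituting u = ξ/a_0, A² and the length scale cancel in the ratio: P = ∫_{0}^{1.8} u^2·e^(-2·u) du / ∫_{0}^{∞} u^2·e^(-2·u) du.
Using ∫ u^2·e^(-2·u) du = -(2·u^2 + 2·u + 1)·e^(-2·u)/4, the numerator is 1/4 - 277·e^(-18/5)/100 and the denominator is 1/4.
Evaluating gives P = 0.6973.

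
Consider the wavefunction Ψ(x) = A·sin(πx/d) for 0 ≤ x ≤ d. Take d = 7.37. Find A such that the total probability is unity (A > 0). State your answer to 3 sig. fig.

We need A² ∫|f|² dx = 1, taking the integral from 0 to d.
Carrying out the integral gives A² · d/2.
With d = 7.37: A² = 0.2714 and A = 0.5209.

A ≈ 0.521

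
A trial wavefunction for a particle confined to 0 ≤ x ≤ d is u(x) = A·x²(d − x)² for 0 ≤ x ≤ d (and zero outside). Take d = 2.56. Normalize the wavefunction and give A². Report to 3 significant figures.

A^2 ≈ 0.133

The normalization condition is ∫|u|² dx = 1 from 0 to d.
Carrying out the integral gives A² · d^9/630.
Setting this equal to 1 gives A² = 1/(d^9/630).
Plugging in d = 2.56 yields A = 0.3653.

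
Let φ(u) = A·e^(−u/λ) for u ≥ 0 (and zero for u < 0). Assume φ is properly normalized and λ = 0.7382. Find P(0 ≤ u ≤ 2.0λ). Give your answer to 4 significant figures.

P ≈ 0.9817

|φ|² is the probability density, so P = ∫_{0}^{2.0λ} |φ|² du.
Since A² = 1/(λ/2), this is the region integral divided by the full normalization integral.
In terms of t = u/λ (A² and the length scale cancel between numerator and denominator), P = [∫_{0}^{2.0} e^(-2·t) dt] / [∫_{0}^{∞} e^(-2·t) dt].
An antiderivative of e^(-2·t) is -e^(-2·t)/2; evaluating from 0 to 2.0 gives 1/2 - e^(-4)/2, while the full integral is 1/2.
Evaluating gives P = 0.98168.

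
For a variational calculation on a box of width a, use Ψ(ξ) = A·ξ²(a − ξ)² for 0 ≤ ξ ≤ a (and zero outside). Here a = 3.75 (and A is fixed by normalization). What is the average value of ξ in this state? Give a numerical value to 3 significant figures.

By definition ⟨ξ⟩ = ∫ ξ |Ψ(ξ)|² dξ.
The ratio of the moment integral to the normalization integral gives ⟨ξ⟩ = a/2.
Putting a = 3.75 gives 1.875.

⟨ξ⟩ ≈ 1.88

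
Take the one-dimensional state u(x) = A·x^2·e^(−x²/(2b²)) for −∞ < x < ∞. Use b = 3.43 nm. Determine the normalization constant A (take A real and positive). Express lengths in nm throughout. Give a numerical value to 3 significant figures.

A ≈ 0.0398 nm^(-5/2)

The normalization condition is ∫|u|² dx = 1 from −∞ to ∞.
∫|u|² dx = A²·(3·√(π)·b^5/4).
Setting this equal to 1 gives A² = 1/(3·√(π)·b^5/4).
Plugging in b = 3.43 yields A = 0.03981.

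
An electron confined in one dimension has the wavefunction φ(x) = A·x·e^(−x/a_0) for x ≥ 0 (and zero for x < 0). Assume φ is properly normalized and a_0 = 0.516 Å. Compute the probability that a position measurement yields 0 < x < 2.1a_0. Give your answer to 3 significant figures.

The probability is P = ∫ |φ|² dx over [0, 2.1a_0].
The normalization integral ∫|φ|²dx over the whole domain equals a_0^3/4·A², and A² cancels in the ratio.
Substituting u = x/a_0, A² and the length scale cancel in the ratio: P = ∫_{0}^{2.1} u^2·e^(-2·u) du / ∫_{0}^{∞} u^2·e^(-2·u) du.
An antiderivative of u^2·e^(-2·u) is -(2·u^2 + 2·u + 1)·e^(-2·u)/4; evaluating from 0 to 2.1 gives 1/4 - 701·e^(-21/5)/200, while the full integral is 1/4.
This works out to P = 0.7898.

P ≈ 0.790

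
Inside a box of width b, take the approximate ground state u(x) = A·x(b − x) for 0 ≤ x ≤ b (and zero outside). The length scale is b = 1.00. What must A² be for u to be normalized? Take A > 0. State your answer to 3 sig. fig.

A^2 ≈ 30.0

Require ∫ |u|² dx = 1 over the whole domain.
The integral (without the A² prefactor) comes out to b^5/30.
Setting this equal to 1 gives A² = 1/(b^5/30).
With b = 1.00: A² = 30.00 and A = 5.477.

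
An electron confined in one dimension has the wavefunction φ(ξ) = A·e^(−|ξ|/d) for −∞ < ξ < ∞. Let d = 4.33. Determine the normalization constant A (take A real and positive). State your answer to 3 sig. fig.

A ≈ 0.481

Normalization requires ∫|φ|² dξ = 1, integrated from −∞ to ∞.
With ∫₀^∞ ξ^0 e^(−αξ) dξ = 0!/α^1, with φ = A·e^(−|ξ|/d), the integral evaluates to A²·[d].
Setting this equal to 1 gives A² = 1/(d).
With d = 4.33: A² = 0.2309 and A = 0.4806.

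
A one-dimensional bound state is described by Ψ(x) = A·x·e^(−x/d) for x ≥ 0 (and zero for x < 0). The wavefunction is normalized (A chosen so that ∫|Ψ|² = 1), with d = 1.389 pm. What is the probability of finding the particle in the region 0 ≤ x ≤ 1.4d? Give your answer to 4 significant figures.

P ≈ 0.5305

|Ψ|² is the probability density, so P = ∫_{0}^{1.4d} |Ψ|² dx.
The normalization integral ∫|Ψ|²dx over the whole domain equals d^3/4·A², and A² cancels in the ratio.
In terms of u = x/d (A² and the length scale cancel between numerator and denominator), P = [∫_{0}^{1.4} u^2·e^(-2·u) du] / [∫_{0}^{∞} u^2·e^(-2·u) du].
With ∫ u^2·e^(-2·u) du = -(2·u^2 + 2·u + 1)·e^(-2·u)/4 + C, the region integral is 1/4 - 193·e^(-14/5)/100 and the full one is 1/4.
Evaluating gives P = 0.53055.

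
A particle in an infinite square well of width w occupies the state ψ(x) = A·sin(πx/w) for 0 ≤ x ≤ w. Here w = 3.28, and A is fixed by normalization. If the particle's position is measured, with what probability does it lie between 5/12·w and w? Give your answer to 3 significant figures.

P = ∫_{5/12·w}^{w} |ψ(x)|² dx.
With A² fixed by ∫|ψ|² = 1, i.e. A² = (w/2)^(−1), substitute and integrate.
Let u = x/w; then A² and the length scale cancel, so P = ∫_{5/12}^{1} sin(π·u)^2 du ÷ ∫_{0}^{1} sin(π·u)^2 du.
With ∫ sin(π·u)^2 du = u/2 - sin(2·π·u)/(4·π) + C, the region integral is 1/(8·π) + 7/24 and the full one is 1/2.
The result is P = (3 + 7·π)/(12·π).

P ≈ 0.663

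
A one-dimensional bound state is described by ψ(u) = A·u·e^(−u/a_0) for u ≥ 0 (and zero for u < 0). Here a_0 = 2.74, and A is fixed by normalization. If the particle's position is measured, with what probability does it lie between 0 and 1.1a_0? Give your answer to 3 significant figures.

P = ∫_{0}^{1.1a_0} |ψ(u)|² du.
With A² fixed by ∫|ψ|² = 1, i.e. A² = (a_0^3/4)^(−1), substitute and integrate.
In terms of t = u/a_0 (A² and the length scale cancel between numerator and denominator), P = [∫_{0}^{1.1} t^2·e^(-2·t) dt] / [∫_{0}^{∞} t^2·e^(-2·t) dt].
With ∫ t^2·e^(-2·t) dt = -(2·t^2 + 2·t + 1)·e^(-2·t)/4 + C, the region integral is 1/4 - 281·e^(-11/5)/200 and the full one is 1/4.
Evaluating gives P = 0.3773.

P ≈ 0.377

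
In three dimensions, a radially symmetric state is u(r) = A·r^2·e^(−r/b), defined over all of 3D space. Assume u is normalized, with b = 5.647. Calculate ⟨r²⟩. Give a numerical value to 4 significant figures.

⟨r²⟩ = ∫ r^2 |u|² 4πr² dr over the full domain.
Recall ∫₀^∞ r^m e^(−r/β) dr = m!·β^(m+1), evaluating both integrals, ⟨r²⟩ = 14·b^2.
With b = 5.647, ⟨r^2⟩ = 446.44.

⟨r^2⟩ ≈ 446.4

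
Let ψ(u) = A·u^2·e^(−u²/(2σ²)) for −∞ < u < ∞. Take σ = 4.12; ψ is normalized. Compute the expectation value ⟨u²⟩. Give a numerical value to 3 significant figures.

⟨u^2⟩ ≈ 42.4

⟨u²⟩ = ∫ u^2 |ψ|² du over the full domain.
Using the Gaussian integral ∫_{−∞}^{∞} e^(−αu²) du = √(π/α), the ratio of the moment integral to the normalization integral gives ⟨u²⟩ = 5·σ^2/2.
With σ = 4.12, ⟨u^2⟩ = 42.44.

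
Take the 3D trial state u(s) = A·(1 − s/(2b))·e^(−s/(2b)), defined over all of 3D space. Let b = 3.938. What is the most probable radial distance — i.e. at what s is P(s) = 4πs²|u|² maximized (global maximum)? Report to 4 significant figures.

s ≈ 20.62

Set d/ds [P(s) = 4πs²|u|²] = 0 and solve for s > 0.
Solving yields s = b·(√(5) + 3).
With b = 3.938, the most probable radial distance is 20.620.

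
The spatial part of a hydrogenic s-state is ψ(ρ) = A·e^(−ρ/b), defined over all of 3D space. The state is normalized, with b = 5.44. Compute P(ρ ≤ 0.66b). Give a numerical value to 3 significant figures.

P ≈ 0.148

Integrate the radial probability density 4πρ²|ψ|² over ρ ≤ 0.66b.
The full normalization integral is A²·[π·b^3] = 1, fixing A².
In terms of u = ρ/b (A², 4π and the length scale all cancel between numerator and denominator), P = [∫_{0}^{0.66} u^2·e^(-2·u) du] / [∫_{0}^{∞} u^2·e^(-2·u) du].
An antiderivative of u^2·e^(-2·u) is -(2·u^2 + 2·u + 1)·e^(-2·u)/4; evaluating from 0 to 0.66 gives 1/4 - 3989·e^(-33/25)/5000, while the full integral is 1/4.
This evaluates to P = 0.1475.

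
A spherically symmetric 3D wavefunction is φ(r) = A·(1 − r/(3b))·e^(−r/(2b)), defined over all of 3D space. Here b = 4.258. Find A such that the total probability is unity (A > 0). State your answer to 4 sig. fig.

Normalization requires ∫|φ|² 4πr² dr = 1, integrated from 0 to ∞.
With ∫₀^∞ r^4 e^(−αr) dr = 4!/α^5, ∫|φ|² 4πr² dr = A²·(8·π·b^3/3).
With b = 4.258: A² = 0.0015462 and A = 0.039322.

A ≈ 0.03932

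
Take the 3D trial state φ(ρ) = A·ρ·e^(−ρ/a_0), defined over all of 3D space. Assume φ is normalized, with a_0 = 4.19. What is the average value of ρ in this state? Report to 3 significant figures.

⟨ρ⟩ ≈ 10.5

⟨ρ⟩ = ∫ ρ |φ|² 4πρ² dρ over the full domain.
With ∫₀^∞ ρ^5 e^(−αρ) dρ = 5!/α^6, evaluating both integrals, ⟨ρ⟩ = 5·a_0/2.
With a_0 = 4.19, ⟨ρ⟩ = 10.48.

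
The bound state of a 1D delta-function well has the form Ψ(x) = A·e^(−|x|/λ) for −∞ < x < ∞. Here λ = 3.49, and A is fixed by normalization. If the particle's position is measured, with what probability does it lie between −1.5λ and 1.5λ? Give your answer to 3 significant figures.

|Ψ|² is the probability density, so P = ∫_{−1.5λ}^{1.5λ} |Ψ|² dx.
With A² fixed by ∫|Ψ|² = 1, i.e. A² = (λ)^(−1), substitute and integrate.
By symmetry take twice the x ≥ 0 contribution in numerator and denominator; the 2's cancel. Let u = x/λ; then A² and the length scale cancel, so P = ∫_{0}^{1.5} e^(-2·u) du ÷ ∫_{0}^{∞} e^(-2·u) du.
An antiderivative of e^(-2·u) is -e^(-2·u)/2; evaluating from 0 to 1.5 gives 1/2 - e^(-3)/2, while the full integral is 1/2.
Taking the ratio, P = 0.9502.

P ≈ 0.950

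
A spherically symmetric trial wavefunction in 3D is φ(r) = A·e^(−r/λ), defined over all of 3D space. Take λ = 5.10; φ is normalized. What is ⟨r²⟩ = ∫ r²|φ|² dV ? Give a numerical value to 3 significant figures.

The expectation value is the |φ|²-weighted average of r^2: ∫ r^2|φ|² 4πr² dr.
The ratio of the moment integral to the normalization integral gives ⟨r²⟩ = 3·λ^2.
Putting λ = 5.10 gives 78.03.

⟨r^2⟩ ≈ 78.0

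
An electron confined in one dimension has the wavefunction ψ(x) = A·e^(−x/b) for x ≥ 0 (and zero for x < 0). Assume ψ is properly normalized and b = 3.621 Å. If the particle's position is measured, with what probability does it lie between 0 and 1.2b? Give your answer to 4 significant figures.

P ≈ 0.9093

P = ∫_{0}^{1.2b} |ψ(x)|² dx.
The normalization integral ∫|ψ|²dx over the whole domain equals b/2·A², and A² cancels in the ratio.
Let u = x/b; then A² and the length scale cancel, so P = ∫_{0}^{1.2} e^(-2·u) du ÷ ∫_{0}^{∞} e^(-2·u) du.
With ∫ e^(-2·u) du = -e^(-2·u)/2 + C, the region integral is 1/2 - e^(-12/5)/2 and the full one is 1/2.
This works out to P = 0.90928.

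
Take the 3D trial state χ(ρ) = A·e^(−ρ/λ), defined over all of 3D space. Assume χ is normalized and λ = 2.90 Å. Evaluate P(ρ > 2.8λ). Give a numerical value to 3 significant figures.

P = ∫ |χ|² 4πρ² dρ over ρ > 2.8λ.
A² is fixed by ∫₀^∞ 4πρ²|χ|² dρ = 1, i.e. A² = (π·λ^3)^(−1).
Substituting u = ρ/λ, A², 4π and the length scale all cancel in the ratio: P = ∫_{2.8}^{∞} u^2·e^(-2·u) du / ∫_{0}^{∞} u^2·e^(-2·u) du.
Using ∫ u^2·e^(-2·u) du = -(2·u^2 + 2·u + 1)·e^(-2·u)/4, the numerator is 557·e^(-28/5)/100 and the denominator is 1/4.
This evaluates to P = 0.08239.

P ≈ 0.0824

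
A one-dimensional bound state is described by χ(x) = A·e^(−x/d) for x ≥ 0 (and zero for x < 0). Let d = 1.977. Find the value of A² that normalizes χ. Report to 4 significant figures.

The normalization condition is ∫|χ|² dx = 1 from 0 to ∞.
Using ∫₀^∞ xⁿ e^(−αx) dx = n!/αⁿ⁺¹, the integral (without the A² prefactor) comes out to d/2.
Hence A² = 1/[d/2].
Plugging in d = 1.977 yields A = 1.0058.

A^2 ≈ 1.012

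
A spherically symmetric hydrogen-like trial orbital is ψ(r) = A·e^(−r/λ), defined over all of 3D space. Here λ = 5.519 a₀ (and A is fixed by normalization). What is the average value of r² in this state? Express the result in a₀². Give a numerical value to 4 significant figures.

⟨r^2⟩ ≈ 91.38 a₀^2

The expectation value is the |ψ|²-weighted average of r^2: ∫ r^2|ψ|² 4πr² dr.
The ratio of the moment integral to the normalization integral gives ⟨r²⟩ = 3·λ^2.
Putting λ = 5.519 gives 91.378.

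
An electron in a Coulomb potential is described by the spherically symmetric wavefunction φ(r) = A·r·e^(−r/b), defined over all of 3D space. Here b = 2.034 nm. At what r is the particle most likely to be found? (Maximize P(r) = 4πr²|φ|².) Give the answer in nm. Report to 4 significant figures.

r ≈ 4.068 nm

Set d/dr [P(r) = 4πr²|φ|²] = 0 and solve for r > 0.
This gives r = 2·b.
With b = 2.034, the most probable radial distance is 4.0680 nm.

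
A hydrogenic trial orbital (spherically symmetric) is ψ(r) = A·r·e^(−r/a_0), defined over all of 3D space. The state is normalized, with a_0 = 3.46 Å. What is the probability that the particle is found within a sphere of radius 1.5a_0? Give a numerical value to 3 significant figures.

With dV = 4πr²dr, the probability is ∫|ψ|² dV over r ≤ 1.5a_0.
A² is fixed by ∫₀^∞ 4πr²|ψ|² dr = 1, i.e. A² = (3·π·a_0^5)^(−1).
Let u = r/a_0; then A², 4π and the length scale all cancel, so P = ∫_{0}^{1.5} u^4·e^(-2·u) du ÷ ∫_{0}^{∞} u^4·e^(-2·u) du.
With ∫ u^4·e^(-2·u) du = -(u^4/2 + u^3 + 3·u^2/2 + 3·u/2 + 3/4)·e^(-2·u) + C, the region integral is 3/4 - 393·e^(-3)/32 and the full one is 3/4.
Taking the ratio yields P = 0.1847.

P ≈ 0.185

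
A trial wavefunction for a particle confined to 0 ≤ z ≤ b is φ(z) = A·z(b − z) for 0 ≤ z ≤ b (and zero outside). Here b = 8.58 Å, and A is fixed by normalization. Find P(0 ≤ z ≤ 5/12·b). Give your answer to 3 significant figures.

The probability is P = ∫ |φ|² dz over [0, 5/12·b].
Since A² = 1/(b^5/30), this is the region integral divided by the full normalization integral.
In terms of u = z/b (A² and the length scale cancel between numerator and denominator), P = [∫_{0}^{5/12} u^2·(1 - u)^2 du] / [∫_{0}^{1} u^2·(1 - u)^2 du].
An antiderivative of u^2·(1 - u)^2 is u^3·(6·u^2 - 15·u + 10)/30; evaluating from 0 to 5/12 gives ≈ 0.011554, while the full integral is 1/30.
The result is P = 0.3466.

P ≈ 0.347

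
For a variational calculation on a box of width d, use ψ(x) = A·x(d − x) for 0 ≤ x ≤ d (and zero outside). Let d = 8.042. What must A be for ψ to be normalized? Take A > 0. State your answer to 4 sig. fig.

A ≈ 0.02986

The normalization condition is ∫|ψ|² dx = 1 from 0 to d.
Expanding the polynomial and integrating term by term, with ψ = A·x(d − x), the integral evaluates to A²·[d^5/30].
Setting this equal to 1 gives A² = 1/(d^5/30).
Plugging in d = 8.042 yields A = 0.029864.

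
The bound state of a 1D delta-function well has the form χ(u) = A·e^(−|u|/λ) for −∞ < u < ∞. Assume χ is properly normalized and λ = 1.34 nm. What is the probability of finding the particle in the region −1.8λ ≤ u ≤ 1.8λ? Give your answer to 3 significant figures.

The probability is P = ∫ |χ|² du over [−1.8λ, 1.8λ].
Since A² = 1/(λ), this is the region integral divided by the full normalization integral.
Both integrals are even about u = 0, so only the u ≥ 0 halves are needed (the factors of 2 cancel). Substituting t = u/λ, A² and the length scale cancel in the ratio: P = ∫_{0}^{1.8} e^(-2·t) dt / ∫_{0}^{∞} e^(-2·t) dt.
An antiderivative of e^(-2·t) is -e^(-2·t)/2; evaluating from 0 to 1.8 gives 1/2 - e^(-18/5)/2, while the full integral is 1/2.
Taking the ratio, P = 0.9727.

P ≈ 0.973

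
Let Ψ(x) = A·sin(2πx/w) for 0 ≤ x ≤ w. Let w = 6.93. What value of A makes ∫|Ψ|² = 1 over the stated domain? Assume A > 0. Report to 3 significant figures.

A ≈ 0.537

Require ∫ |Ψ|² dx = 1 over the whole domain.
∫|Ψ|² dx = A²·(w/2).
So A² = (w/2)^(−1).
Plugging in w = 6.93 yields A = 0.5372.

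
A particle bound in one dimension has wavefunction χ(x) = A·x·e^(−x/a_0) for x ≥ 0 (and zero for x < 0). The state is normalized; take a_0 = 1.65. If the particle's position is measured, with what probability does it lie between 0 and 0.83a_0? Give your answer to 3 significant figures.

The probability is P = ∫ |χ|² dx over [0, 0.83a_0].
Since A² = 1/(a_0^3/4), this is the region integral divided by the full normalization integral.
Substituting u = x/a_0, A² and the length scale cancel in the ratio: P = ∫_{0}^{0.83} u^2·e^(-2·u) du / ∫_{0}^{∞} u^2·e^(-2·u) du.
Using ∫ u^2·e^(-2·u) du = -(2·u^2 + 2·u + 1)·e^(-2·u)/4, the numerator is ≈ 0.058064 and the denominator is 1/4.
The result is P = 0.2323.

P ≈ 0.232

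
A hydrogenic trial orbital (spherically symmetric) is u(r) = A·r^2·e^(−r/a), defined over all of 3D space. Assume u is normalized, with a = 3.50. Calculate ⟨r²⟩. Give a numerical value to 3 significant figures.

By definition ⟨r²⟩ = ∫ r^2 |u(r)|² 4πr² dr.
Recall ∫₀^∞ r^m e^(−r/β) dr = m!·β^(m+1), since the A² factors cancel between numerator and denominator, ⟨r²⟩ = 14·a^2.
Putting a = 3.50 gives 171.5.

⟨r^2⟩ ≈ 172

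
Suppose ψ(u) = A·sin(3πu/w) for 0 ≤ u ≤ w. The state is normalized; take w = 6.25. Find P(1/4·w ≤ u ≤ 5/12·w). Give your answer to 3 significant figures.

The probability is P = ∫ |ψ|² du over [1/4·w, 5/12·w].
The normalization integral ∫|ψ|²du over the whole domain equals w/2·A², and A² cancels in the ratio.
Substituting t = u/w, A² and the length scale cancel in the ratio: P = ∫_{1/4}^{5/12} sin(3·π·t)^2 dt / ∫_{0}^{1} sin(3·π·t)^2 dt.
An antiderivative of sin(3·π·t)^2 is t/2 - sin(6·π·t)/(12·π); evaluating from 1/4 to 5/12 gives 1/12 - 1/(6·π), while the full integral is 1/2.
This works out to P = (-2 + π)/(6·π).

P ≈ 0.0606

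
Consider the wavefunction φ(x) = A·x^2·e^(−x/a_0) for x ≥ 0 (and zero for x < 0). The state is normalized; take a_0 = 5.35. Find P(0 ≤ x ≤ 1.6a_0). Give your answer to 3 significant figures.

P = ∫_{0}^{1.6a_0} |φ(x)|² dx.
Since A² = 1/(3·a_0^5/4), this is the region integral divided by the full normalization integral.
In terms of u = x/a_0 (A² and the length scale cancel between numerator and denominator), P = [∫_{0}^{1.6} u^4·e^(-2·u) du] / [∫_{0}^{∞} u^4·e^(-2·u) du].
With ∫ u^4·e^(-2·u) du = -(u^4/2 + u^3 + 3·u^2/2 + 3·u/2 + 3/4)·e^(-2·u) + C, the region integral is ≈ 0.16454 and the full one is 3/4.
Taking the ratio, P = 0.2194.

P ≈ 0.219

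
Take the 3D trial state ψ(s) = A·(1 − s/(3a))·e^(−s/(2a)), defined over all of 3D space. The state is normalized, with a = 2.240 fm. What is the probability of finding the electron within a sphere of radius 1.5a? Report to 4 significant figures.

P ≈ 0.2539

P = ∫ |ψ|² 4πs² ds over s ≤ 1.5a.
Normalization gives A² = 1/(8·π·a^3/3).
In terms of u = s/a (A², 4π and the length scale all cancel between numerator and denominator), P = [∫_{0}^{1.5} u^2·(1 - u/3)^2·e^(-u) du] / [∫_{0}^{∞} u^2·(1 - u/3)^2·e^(-u) du].
With ∫ u^2·(1 - u/3)^2·e^(-u) du = (-u^4 + 2·u^3 - 3·u^2 - 6·u - 6)·e^(-u)/9 + C, the region integral is 2/3 - 107·e^(-3/2)/48 and the full one is 2/3.
This evaluates to P = 0.25391.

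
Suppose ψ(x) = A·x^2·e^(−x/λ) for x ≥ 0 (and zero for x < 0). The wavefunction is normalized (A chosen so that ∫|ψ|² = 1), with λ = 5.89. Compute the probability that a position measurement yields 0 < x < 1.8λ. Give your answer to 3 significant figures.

P ≈ 0.294

The probability is P = ∫ |ψ|² dx over [0, 1.8λ].
The normalization integral ∫|ψ|²dx over the whole domain equals 3·λ^5/4·A², and A² cancels in the ratio.
Substituting u = x/λ, A² and the length scale cancel in the ratio: P = ∫_{0}^{1.8} u^4·e^(-2·u) du / ∫_{0}^{∞} u^4·e^(-2·u) du.
An antiderivative of u^4·e^(-2·u) is -(u^4/2 + u^3 + 3·u^2/2 + 3·u/2 + 3/4)·e^(-2·u); evaluating from 0 to 1.8 gives ≈ 0.22017, while the full integral is 3/4.
Taking the ratio, P = 0.2936.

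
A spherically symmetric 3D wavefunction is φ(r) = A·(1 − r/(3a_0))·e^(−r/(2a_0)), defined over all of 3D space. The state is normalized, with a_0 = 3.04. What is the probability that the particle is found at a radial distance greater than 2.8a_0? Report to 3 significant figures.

P ≈ 0.647

P = ∫ |φ|² 4πr² dr over r > 2.8a_0.
Normalization gives A² = 1/(8·π·a_0^3/3).
Let u = r/a_0; then A², 4π and the length scale all cancel, so P = ∫_{2.8}^{∞} u^2·(1 - u/3)^2·e^(-u) du ÷ ∫_{0}^{∞} u^2·(1 - u/3)^2·e^(-u) du.
An antiderivative of u^2·(1 - u/3)^2·e^(-u) is (-u^4 + 2·u^3 - 3·u^2 - 6·u - 6)·e^(-u)/9; evaluating from 2.8 to ∞ gives ≈ 0.43163, while the full integral is 2/3.
This evaluates to P = 0.6474.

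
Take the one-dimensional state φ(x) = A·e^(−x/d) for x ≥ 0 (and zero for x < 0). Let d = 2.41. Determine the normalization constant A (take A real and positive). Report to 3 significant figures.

A ≈ 0.911

Require ∫ |φ|² dx = 1 over the whole domain.
Recall ∫₀^∞ x^m e^(−x/β) dx = m!·β^(m+1), the integral (without the A² prefactor) comes out to d/2.
So A² = (d/2)^(−1).
Plugging in d = 2.41 yields A = 0.9110.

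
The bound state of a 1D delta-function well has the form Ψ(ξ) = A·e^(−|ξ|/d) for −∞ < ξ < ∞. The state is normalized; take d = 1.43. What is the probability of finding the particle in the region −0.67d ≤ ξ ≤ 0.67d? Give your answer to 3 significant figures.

P = ∫_{−0.67d}^{0.67d} |Ψ(ξ)|² dξ.
Since A² = 1/(d), this is the region integral divided by the full normalization integral.
Both integrals are even about ξ = 0, so only the ξ ≥ 0 halves are needed (the factors of 2 cancel). In terms of u = ξ/d (A² and the length scale cancel between numerator and denominator), P = [∫_{0}^{0.67} e^(-2·u) du] / [∫_{0}^{∞} e^(-2·u) du].
An antiderivative of e^(-2·u) is -e^(-2·u)/2; evaluating from 0 to 0.67 gives 1/2 - e^(-67/50)/2, while the full integral is 1/2.
Taking the ratio, P = 0.7382.

P ≈ 0.738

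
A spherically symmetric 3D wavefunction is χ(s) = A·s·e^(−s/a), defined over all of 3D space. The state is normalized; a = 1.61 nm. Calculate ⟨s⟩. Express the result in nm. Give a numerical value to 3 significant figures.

The expectation value is the |χ|²-weighted average of s: ∫ s|χ|² 4πs² ds.
The ratio of the moment integral to the normalization integral gives ⟨s⟩ = 5·a/2.
With a = 1.61, ⟨s⟩ = 4.025.

⟨s⟩ ≈ 4.03 nm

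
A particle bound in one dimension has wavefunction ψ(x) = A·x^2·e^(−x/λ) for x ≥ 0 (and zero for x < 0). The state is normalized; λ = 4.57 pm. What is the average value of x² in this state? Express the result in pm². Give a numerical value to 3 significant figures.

⟨x^2⟩ ≈ 157 pm^2

By definition ⟨x²⟩ = ∫ x^2 |ψ(x)|² dx.
Using ∫₀^∞ xⁿ e^(−αx) dx = n!/αⁿ⁺¹, the ratio of the moment integral to the normalization integral gives ⟨x²⟩ = 15·λ^2/2.
Putting λ = 4.57 gives 156.6.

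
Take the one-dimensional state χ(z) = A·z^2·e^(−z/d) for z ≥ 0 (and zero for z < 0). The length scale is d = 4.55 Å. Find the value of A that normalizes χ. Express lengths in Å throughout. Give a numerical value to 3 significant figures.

A ≈ 0.0261 Å^(-5/2)

Require ∫ |χ|² dz = 1 over the whole domain.
∫|χ|² dz = A²·(3·d^5/4).
Hence A² = 1/[3·d^5/4].
With d = 4.55: A² = 0.0006837 and A = 0.02615.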